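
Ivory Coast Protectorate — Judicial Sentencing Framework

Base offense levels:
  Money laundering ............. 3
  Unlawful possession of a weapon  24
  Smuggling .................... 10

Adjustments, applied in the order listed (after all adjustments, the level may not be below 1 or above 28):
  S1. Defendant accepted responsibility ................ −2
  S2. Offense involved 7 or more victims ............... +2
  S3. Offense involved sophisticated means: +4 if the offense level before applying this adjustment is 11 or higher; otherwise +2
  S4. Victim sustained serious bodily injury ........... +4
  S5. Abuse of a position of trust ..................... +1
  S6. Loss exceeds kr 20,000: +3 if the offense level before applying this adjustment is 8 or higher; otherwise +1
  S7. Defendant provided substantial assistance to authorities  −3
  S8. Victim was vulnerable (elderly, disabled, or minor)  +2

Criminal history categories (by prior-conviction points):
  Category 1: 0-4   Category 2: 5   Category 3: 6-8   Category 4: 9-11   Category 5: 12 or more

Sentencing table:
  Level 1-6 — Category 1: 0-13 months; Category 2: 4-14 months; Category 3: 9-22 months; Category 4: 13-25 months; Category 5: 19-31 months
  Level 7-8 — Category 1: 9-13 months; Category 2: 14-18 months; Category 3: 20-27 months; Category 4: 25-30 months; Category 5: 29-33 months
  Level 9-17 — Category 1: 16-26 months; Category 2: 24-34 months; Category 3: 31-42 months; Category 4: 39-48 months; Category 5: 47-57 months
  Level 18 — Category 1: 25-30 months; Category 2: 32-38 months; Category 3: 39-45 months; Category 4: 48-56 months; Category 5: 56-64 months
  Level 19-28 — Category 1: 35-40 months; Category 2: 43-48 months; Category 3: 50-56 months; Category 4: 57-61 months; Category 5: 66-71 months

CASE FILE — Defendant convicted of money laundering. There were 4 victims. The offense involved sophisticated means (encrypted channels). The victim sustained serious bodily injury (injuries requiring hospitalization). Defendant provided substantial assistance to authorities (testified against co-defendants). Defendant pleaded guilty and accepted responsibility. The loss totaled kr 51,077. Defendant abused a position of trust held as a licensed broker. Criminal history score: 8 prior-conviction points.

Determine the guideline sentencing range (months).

20-27 months

Base offense level for money laundering: 3.
S1 applies: 3 − 2 = 1.
S3 applies (level before this adjustment is 1 < 11, so +2): 1 + 2 = 3.
S4 applies: 3 + 4 = 7.
S5 applies: 7 + 1 = 8.
S6 applies (level before this adjustment is 8 ≥ 8, so +3): 8 + 3 = 11.
S7 applies: 11 − 3 = 8.
S8 does not apply.
Final offense level: 8.
Criminal history: 8 prior points → Category 3 (6-8).
Level 8 falls in the 7-8 band.
Grid: Level 7-8 × Category 3 = 20-27 months.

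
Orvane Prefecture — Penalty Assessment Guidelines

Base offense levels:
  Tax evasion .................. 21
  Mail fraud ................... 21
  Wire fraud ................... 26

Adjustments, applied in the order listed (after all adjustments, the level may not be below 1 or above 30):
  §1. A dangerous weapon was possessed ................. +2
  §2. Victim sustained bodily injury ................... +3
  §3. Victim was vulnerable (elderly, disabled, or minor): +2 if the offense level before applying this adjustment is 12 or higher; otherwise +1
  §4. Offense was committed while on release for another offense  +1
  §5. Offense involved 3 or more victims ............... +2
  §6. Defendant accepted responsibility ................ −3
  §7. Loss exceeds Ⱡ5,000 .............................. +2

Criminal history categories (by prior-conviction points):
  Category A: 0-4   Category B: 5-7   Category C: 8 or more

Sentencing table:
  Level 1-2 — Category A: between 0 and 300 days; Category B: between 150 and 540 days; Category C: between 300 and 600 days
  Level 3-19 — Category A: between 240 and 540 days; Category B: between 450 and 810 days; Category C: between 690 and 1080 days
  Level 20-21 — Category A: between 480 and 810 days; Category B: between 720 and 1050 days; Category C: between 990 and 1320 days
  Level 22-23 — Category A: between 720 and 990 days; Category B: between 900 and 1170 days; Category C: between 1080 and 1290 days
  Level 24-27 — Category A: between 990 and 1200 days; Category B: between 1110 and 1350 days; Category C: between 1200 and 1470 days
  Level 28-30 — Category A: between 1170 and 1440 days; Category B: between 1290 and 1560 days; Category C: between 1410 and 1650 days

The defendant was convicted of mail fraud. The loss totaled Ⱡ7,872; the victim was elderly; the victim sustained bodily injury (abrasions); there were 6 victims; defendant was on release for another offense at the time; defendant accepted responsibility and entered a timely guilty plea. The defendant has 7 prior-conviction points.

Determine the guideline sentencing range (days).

1290-1560 days

Base offense level for mail fraud: 21.
§2 applies: 21 + 3 = 24.
§3 applies (level before this adjustment is 24 ≥ 12, so +2): 24 + 2 = 26.
§4 applies: 26 + 1 = 27.
§5 applies: 27 + 2 = 29.
§6 applies: 29 − 3 = 26.
§7 applies: 26 + 2 = 28.
Final offense level: 28.
Criminal history: 7 prior points → Category B (5-7).
Level 28 falls in the 28-30 band.
Grid: Level 28-30 × Category B = 1290-1560 days.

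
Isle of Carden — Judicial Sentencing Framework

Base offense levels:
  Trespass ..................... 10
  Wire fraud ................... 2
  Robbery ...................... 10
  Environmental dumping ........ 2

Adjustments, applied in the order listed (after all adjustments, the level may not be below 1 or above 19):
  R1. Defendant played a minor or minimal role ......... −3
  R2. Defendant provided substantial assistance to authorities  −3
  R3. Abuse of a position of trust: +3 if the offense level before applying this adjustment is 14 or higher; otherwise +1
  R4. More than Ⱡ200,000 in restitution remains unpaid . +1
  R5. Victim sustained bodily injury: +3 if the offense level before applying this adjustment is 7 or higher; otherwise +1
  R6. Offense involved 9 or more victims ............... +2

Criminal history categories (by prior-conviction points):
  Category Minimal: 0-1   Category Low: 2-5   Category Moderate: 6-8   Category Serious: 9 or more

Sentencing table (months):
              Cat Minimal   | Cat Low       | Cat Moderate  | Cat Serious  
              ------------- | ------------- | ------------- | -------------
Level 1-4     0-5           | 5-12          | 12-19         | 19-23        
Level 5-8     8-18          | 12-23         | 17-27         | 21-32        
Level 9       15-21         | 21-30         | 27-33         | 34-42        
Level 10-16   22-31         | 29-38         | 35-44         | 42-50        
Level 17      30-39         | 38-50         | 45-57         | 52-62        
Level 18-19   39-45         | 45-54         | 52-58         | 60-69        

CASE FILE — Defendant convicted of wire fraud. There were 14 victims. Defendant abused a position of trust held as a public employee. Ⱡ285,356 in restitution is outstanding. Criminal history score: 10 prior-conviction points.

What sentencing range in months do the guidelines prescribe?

21-32 months

Base offense level for wire fraud: 2.
R3 applies (level before this adjustment is 2 < 14, so +1): 2 + 1 = 3.
R4 applies: 3 + 1 = 4.
R5 does not apply.
R6 applies: 4 + 2 = 6.
Final offense level: 6.
Criminal history: 10 prior points → Category Serious (9+).
Level 6 falls in the 5-8 band.
Grid: Level 5-8 × Category Serious = 21-32 months.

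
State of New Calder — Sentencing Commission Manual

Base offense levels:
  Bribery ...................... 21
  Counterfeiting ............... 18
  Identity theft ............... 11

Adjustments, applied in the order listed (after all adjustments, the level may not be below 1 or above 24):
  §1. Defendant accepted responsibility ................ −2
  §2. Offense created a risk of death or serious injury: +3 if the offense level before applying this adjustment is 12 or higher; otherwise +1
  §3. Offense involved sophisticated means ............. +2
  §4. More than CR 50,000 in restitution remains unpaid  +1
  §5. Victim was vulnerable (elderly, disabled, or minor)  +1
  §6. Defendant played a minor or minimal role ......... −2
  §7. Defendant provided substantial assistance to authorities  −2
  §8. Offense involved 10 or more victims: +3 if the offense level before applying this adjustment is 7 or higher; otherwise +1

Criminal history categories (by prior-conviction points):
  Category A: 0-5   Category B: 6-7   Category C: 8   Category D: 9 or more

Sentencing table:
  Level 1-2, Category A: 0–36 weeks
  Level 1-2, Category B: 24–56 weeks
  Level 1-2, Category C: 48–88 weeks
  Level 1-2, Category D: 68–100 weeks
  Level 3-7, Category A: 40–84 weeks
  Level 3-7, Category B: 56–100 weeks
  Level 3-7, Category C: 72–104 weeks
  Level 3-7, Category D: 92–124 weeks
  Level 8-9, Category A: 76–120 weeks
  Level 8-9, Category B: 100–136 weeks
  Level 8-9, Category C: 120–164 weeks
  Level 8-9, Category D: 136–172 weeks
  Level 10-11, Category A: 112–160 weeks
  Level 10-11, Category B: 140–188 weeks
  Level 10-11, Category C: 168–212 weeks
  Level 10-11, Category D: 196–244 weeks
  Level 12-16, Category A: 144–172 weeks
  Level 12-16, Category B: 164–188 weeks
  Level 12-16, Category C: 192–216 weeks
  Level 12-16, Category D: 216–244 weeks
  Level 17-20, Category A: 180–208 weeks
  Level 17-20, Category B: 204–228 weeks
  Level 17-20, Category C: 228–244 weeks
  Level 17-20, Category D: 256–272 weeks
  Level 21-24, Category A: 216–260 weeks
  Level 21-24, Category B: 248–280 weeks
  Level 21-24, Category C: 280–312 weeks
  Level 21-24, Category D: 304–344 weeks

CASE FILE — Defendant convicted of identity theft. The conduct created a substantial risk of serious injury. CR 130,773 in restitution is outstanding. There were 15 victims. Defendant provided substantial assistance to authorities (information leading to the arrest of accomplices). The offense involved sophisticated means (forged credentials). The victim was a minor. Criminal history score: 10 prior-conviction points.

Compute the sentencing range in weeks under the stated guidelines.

Base offense level for identity theft: 11.
§2 applies (level before this adjustment is 11 < 12, so +1): 11 + 1 = 12.
§3 applies: 12 + 2 = 14.
§4 applies: 14 + 1 = 15.
§5 applies: 15 + 1 = 16.
§7 applies: 16 − 2 = 14.
§8 applies (level before this adjustment is 14 ≥ 7, so +3): 14 + 3 = 17.
Final offense level: 17.
Criminal history: 10 prior points → Category D (9+).
Level 17 falls in the 17-20 band.
Grid: Level 17-20 × Category D = 256-272 weeks.

256-272 weeks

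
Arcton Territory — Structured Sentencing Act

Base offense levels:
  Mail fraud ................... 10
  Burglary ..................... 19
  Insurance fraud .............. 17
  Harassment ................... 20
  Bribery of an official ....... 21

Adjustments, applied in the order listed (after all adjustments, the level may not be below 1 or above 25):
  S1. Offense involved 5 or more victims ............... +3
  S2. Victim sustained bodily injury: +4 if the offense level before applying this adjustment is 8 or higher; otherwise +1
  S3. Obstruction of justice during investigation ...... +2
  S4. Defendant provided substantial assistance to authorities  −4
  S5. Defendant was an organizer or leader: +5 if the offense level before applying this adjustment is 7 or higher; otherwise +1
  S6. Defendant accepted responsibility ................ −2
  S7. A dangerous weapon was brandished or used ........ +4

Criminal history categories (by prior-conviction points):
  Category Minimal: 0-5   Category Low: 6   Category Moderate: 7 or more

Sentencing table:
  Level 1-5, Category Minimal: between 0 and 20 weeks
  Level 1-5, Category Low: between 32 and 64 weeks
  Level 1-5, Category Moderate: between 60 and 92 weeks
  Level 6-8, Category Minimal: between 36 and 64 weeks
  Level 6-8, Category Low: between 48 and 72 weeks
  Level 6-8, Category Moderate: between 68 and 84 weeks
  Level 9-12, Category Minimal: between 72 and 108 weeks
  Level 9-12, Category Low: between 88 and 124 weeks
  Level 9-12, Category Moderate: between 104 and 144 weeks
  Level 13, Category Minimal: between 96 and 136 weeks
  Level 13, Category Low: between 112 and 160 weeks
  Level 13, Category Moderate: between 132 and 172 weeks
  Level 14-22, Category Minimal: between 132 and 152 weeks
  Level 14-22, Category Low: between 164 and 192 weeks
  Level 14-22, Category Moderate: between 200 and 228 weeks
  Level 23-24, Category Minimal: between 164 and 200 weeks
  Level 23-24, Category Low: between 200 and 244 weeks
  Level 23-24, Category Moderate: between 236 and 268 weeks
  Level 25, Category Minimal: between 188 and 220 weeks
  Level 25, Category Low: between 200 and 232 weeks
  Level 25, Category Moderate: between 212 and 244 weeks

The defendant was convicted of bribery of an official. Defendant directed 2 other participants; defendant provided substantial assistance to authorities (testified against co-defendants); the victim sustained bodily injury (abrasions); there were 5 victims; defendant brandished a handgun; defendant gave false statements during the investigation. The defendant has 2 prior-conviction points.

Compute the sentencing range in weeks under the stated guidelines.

Base offense level for bribery of an official: 21.
S1 applies: 21 + 3 = 24.
S2 applies (level before this adjustment is 24 ≥ 8, so +4): 24 + 4 = 28.
S3 applies: 28 + 2 = 30.
S4 applies: 30 − 4 = 26.
S5 applies (level before this adjustment is 26 ≥ 7, so +5): 26 + 5 = 31.
S7 applies: 31 + 4 = 35.
Level 35 exceeds the maximum of 25; capped at 25.
Final offense level: 25.
Criminal history: 2 prior points → Category Minimal (0-5).
Level 25 falls in the 25 band.
Grid: Level 25 × Category Minimal = 188-220 weeks.

188-220 weeks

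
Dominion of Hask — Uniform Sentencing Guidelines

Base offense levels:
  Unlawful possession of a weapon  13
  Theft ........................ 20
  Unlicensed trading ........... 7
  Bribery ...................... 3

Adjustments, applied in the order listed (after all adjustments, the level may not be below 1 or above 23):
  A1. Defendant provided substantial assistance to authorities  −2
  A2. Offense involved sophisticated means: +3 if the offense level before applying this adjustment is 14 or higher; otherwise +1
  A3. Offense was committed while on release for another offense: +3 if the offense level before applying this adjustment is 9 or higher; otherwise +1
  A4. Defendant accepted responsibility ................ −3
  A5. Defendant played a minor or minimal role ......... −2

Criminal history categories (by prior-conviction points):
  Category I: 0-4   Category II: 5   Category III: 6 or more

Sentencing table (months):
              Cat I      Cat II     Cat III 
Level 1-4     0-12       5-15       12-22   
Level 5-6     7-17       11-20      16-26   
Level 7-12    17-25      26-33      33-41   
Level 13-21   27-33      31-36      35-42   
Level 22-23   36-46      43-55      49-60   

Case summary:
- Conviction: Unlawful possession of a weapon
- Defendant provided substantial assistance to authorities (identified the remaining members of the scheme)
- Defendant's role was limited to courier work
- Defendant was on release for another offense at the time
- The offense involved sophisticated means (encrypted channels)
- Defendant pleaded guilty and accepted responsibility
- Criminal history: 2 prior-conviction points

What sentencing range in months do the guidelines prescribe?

17-25 months

Base offense level for unlawful possession of a weapon: 13.
A1 applies: 13 − 2 = 11.
A2 applies (level before this adjustment is 11 < 14, so +1): 11 + 1 = 12.
A3 applies (level before this adjustment is 12 ≥ 9, so +3): 12 + 3 = 15.
A4 applies: 15 − 3 = 12.
A5 applies: 12 − 2 = 10.
Final offense level: 10.
Criminal history: 2 prior points → Category I (0-4).
Level 10 falls in the 7-12 band.
Grid: Level 7-12 × Category I = 17-25 months.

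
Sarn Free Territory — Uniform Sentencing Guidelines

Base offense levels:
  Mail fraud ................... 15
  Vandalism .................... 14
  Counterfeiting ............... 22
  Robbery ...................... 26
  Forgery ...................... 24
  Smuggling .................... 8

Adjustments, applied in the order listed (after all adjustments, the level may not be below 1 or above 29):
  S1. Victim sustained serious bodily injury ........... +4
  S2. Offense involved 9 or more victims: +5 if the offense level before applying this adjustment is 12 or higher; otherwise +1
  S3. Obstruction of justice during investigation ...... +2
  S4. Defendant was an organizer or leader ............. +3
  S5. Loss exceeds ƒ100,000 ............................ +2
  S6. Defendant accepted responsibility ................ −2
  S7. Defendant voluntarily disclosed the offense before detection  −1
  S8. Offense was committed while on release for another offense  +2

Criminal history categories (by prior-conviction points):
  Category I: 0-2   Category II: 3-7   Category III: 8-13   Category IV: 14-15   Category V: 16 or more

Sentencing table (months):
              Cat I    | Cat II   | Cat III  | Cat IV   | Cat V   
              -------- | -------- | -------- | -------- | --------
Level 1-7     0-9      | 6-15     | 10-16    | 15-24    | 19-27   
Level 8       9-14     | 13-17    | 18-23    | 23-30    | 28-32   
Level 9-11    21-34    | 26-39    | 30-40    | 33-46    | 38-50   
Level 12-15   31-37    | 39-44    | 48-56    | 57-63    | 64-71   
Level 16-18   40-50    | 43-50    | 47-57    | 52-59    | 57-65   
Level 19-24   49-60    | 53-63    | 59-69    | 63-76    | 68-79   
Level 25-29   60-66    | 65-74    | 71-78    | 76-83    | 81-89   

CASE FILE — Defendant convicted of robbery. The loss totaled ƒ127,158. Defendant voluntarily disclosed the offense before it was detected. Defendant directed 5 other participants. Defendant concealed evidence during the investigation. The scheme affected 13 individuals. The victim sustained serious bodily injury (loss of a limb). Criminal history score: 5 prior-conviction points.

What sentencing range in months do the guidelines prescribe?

65-74 months

Base offense level for robbery: 26.
S1 applies: 26 + 4 = 30.
S2 applies (level before this adjustment is 30 ≥ 12, so +5): 30 + 5 = 35.
S3 applies: 35 + 2 = 37.
S4 applies: 37 + 3 = 40.
S5 applies: 40 + 2 = 42.
S7 applies: 42 − 1 = 41.
Level 41 exceeds the maximum of 29; capped at 29.
Final offense level: 29.
Criminal history: 5 prior points → Category II (3-7).
Level 29 falls in the 25-29 band.
Grid: Level 25-29 × Category II = 65-74 months.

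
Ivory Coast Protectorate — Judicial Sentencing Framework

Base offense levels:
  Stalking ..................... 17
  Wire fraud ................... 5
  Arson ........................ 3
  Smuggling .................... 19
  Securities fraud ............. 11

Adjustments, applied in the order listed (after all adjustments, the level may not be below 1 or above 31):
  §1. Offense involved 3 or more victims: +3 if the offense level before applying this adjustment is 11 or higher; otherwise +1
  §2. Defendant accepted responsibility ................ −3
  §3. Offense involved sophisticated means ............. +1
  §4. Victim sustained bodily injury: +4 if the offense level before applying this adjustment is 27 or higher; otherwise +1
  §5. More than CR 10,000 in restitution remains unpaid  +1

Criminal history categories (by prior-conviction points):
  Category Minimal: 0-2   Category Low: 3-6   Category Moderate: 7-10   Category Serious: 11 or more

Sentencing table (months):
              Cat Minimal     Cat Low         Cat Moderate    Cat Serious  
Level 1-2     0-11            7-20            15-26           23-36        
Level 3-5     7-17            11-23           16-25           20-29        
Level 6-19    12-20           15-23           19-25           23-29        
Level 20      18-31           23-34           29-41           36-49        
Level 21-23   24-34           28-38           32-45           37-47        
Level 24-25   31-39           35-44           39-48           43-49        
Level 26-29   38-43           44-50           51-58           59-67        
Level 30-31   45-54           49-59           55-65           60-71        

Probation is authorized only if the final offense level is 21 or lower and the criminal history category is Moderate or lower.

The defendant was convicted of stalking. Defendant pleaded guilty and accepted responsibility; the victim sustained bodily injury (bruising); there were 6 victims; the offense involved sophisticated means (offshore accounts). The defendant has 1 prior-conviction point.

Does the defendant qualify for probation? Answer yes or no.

Base offense level for stalking: 17.
§1 applies (level before this adjustment is 17 ≥ 11, so +3): 17 + 3 = 20.
§2 applies: 20 − 3 = 17.
§3 applies: 17 + 1 = 18.
§4 applies (level before this adjustment is 18 < 27, so +1): 18 + 1 = 19.
§5 does not apply.
Final offense level: 19.
Criminal history: 1 prior point → Category Minimal (0-2).
Level 19 falls in the 6-19 band.
Grid: Level 6-19 × Category Minimal = 12-20 months.
Probation check: level 19 ≤ 21 and category Minimal ≤ Moderate → eligible.

Yes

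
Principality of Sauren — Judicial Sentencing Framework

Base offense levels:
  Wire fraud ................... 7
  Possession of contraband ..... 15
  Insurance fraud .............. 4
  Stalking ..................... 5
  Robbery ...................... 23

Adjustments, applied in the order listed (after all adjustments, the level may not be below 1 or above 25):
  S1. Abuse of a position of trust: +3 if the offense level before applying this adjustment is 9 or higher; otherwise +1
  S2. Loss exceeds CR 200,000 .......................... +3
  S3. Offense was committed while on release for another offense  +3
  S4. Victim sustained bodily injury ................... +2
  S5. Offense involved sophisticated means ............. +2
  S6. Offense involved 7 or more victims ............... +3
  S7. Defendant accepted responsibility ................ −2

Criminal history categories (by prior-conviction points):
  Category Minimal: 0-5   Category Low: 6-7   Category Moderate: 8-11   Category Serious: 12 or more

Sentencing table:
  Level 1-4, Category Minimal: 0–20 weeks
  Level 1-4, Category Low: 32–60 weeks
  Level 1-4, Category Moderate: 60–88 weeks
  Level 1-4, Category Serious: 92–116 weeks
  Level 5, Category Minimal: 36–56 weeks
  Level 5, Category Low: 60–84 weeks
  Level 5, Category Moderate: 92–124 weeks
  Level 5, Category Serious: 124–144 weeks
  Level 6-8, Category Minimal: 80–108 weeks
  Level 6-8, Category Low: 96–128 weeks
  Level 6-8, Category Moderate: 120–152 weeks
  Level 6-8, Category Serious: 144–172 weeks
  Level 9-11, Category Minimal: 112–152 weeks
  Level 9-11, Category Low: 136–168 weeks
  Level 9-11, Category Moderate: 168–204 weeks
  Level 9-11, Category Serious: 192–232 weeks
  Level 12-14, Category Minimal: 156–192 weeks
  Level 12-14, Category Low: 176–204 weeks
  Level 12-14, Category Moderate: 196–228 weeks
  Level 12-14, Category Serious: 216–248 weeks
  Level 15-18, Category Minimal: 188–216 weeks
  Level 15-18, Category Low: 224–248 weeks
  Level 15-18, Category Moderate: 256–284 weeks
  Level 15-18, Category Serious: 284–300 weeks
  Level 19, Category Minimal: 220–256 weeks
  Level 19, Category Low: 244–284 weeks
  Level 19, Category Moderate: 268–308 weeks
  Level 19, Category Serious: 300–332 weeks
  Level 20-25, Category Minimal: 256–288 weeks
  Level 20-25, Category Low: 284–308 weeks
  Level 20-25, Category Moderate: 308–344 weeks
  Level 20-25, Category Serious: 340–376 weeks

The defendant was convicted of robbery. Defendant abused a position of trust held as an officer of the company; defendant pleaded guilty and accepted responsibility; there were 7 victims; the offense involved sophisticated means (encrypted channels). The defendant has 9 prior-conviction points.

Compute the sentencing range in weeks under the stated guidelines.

Base offense level for robbery: 23.
S1 applies (level before this adjustment is 23 ≥ 9, so +3): 23 + 3 = 26.
S2 does not apply.
S5 applies: 26 + 2 = 28.
S6 applies: 28 + 3 = 31.
S7 applies: 31 − 2 = 29.
Level 29 exceeds the maximum of 25; capped at 25.
Final offense level: 25.
Criminal history: 9 prior points → Category Moderate (8-11).
Level 25 falls in the 20-25 band.
Grid: Level 20-25 × Category Moderate = 308-344 weeks.

308-344 weeks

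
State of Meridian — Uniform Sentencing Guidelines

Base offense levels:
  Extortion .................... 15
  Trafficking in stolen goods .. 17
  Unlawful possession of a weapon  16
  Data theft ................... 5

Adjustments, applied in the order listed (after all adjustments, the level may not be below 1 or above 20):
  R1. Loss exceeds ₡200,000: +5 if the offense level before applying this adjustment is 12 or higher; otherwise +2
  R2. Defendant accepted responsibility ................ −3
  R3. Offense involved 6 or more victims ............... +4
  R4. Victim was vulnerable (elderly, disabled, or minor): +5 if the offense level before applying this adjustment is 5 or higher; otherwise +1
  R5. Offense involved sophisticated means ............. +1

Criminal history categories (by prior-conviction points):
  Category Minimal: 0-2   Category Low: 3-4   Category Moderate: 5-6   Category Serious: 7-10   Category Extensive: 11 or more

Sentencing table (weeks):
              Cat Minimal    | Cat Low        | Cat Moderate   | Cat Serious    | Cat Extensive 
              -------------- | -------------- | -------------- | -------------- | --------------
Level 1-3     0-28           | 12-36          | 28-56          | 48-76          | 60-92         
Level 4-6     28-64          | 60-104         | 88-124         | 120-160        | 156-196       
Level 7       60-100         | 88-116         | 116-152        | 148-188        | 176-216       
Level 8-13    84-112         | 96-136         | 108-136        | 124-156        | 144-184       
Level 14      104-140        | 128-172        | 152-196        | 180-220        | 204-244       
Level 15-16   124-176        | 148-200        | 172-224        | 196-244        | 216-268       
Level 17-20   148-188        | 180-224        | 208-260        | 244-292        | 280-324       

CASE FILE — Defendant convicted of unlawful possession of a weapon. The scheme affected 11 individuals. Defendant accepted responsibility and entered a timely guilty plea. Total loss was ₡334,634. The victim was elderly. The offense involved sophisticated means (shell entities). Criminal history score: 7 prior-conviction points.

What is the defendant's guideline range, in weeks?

244-292 weeks

Base offense level for unlawful possession of a weapon: 16.
R1 applies (level before this adjustment is 16 ≥ 12, so +5): 16 + 5 = 21.
R2 applies: 21 − 3 = 18.
R3 applies: 18 + 4 = 22.
R4 applies (level before this adjustment is 22 ≥ 5, so +5): 22 + 5 = 27.
R5 applies: 27 + 1 = 28.
Level 28 exceeds the maximum of 20; capped at 20.
Final offense level: 20.
Criminal history: 7 prior points → Category Serious (7-10).
Level 20 falls in the 17-20 band.
Grid: Level 17-20 × Category Serious = 244-292 weeks.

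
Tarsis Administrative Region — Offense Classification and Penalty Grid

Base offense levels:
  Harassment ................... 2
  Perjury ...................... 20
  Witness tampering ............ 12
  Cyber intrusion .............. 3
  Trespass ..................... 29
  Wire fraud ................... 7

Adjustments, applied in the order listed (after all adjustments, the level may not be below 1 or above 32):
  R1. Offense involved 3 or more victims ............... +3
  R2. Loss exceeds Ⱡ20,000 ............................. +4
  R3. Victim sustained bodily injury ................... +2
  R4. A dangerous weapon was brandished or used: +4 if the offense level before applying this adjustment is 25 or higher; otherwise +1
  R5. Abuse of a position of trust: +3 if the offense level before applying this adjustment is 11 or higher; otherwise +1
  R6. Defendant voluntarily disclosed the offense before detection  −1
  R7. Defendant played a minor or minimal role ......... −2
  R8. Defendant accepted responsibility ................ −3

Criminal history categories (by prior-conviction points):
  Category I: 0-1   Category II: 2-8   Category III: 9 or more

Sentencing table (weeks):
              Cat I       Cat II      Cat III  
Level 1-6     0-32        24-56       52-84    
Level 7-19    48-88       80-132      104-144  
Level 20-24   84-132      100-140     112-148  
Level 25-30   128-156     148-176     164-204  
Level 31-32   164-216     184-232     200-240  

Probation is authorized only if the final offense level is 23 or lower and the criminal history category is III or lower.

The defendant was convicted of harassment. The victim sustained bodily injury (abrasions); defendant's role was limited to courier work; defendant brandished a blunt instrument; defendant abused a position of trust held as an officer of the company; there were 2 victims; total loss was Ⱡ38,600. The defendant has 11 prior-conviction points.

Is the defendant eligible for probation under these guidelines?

Base offense level for harassment: 2.
R1 does not apply.
R2 applies: 2 + 4 = 6.
R3 applies: 6 + 2 = 8.
R4 applies (level before this adjustment is 8 < 25, so +1): 8 + 1 = 9.
R5 applies (level before this adjustment is 9 < 11, so +1): 9 + 1 = 10.
R7 applies: 10 − 2 = 8.
R8 does not apply.
Final offense level: 8.
Criminal history: 11 prior points → Category III (9+).
Level 8 falls in the 7-19 band.
Grid: Level 7-19 × Category III = 104-144 weeks.
Probation check: level 8 ≤ 23 and category III ≤ III → eligible.

Yes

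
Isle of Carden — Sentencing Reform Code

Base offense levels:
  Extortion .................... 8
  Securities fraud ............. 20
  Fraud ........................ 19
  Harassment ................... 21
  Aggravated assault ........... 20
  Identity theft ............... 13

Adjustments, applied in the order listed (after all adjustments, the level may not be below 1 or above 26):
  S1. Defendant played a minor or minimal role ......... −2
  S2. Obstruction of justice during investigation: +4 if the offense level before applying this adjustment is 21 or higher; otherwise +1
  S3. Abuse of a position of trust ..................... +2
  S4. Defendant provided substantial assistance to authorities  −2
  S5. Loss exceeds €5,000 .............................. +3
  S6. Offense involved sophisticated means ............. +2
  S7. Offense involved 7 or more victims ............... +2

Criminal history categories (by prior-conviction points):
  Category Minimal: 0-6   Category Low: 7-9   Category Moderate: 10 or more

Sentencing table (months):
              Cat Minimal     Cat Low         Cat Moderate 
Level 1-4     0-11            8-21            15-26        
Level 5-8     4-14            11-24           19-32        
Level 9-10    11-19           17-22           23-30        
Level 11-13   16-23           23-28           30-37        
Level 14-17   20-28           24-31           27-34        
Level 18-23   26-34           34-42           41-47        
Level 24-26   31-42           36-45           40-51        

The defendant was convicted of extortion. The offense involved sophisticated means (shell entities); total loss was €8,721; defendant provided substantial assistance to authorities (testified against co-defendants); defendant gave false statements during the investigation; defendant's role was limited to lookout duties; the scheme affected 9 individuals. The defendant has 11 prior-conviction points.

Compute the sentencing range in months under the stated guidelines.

30-37 months

Base offense level for extortion: 8.
S1 applies: 8 − 2 = 6.
S2 applies (level before this adjustment is 6 < 21, so +1): 6 + 1 = 7.
S4 applies: 7 − 2 = 5.
S5 applies: 5 + 3 = 8.
S6 applies: 8 + 2 = 10.
S7 applies: 10 + 2 = 12.
Final offense level: 12.
Criminal history: 11 prior points → Category Moderate (10+).
Level 12 falls in the 11-13 band.
Grid: Level 11-13 × Category Moderate = 30-37 months.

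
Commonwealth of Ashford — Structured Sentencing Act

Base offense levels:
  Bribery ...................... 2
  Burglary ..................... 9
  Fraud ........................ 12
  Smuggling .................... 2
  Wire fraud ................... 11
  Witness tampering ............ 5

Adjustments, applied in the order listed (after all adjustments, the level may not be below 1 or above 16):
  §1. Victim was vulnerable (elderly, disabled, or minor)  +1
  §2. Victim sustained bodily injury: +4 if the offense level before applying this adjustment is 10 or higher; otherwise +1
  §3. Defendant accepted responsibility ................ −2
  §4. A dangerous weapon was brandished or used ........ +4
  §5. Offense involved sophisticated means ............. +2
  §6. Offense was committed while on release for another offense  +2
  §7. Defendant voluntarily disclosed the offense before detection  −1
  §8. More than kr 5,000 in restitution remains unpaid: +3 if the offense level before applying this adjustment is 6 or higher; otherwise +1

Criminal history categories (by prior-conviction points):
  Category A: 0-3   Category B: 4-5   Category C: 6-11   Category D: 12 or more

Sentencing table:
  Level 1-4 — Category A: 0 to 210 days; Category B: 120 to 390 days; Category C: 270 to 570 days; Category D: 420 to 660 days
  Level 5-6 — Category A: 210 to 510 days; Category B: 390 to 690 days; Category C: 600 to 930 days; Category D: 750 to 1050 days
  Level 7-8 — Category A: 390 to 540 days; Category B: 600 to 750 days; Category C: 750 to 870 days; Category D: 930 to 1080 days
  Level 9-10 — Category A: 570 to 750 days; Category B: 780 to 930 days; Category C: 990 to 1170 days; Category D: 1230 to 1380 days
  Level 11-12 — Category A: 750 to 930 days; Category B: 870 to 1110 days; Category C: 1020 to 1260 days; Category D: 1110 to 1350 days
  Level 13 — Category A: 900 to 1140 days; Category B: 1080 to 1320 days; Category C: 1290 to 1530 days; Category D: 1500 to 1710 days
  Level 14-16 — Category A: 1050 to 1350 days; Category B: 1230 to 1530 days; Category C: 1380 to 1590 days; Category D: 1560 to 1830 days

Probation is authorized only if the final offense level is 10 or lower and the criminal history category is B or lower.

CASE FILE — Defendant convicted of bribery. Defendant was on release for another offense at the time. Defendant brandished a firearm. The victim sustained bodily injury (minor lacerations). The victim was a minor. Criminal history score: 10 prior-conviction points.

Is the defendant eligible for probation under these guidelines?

No

Base offense level for bribery: 2.
§1 applies: 2 + 1 = 3.
§2 applies (level before this adjustment is 3 < 10, so +1): 3 + 1 = 4.
§3 does not apply.
§4 applies: 4 + 4 = 8.
§6 applies: 8 + 2 = 10.
§8 does not apply.
Final offense level: 10.
Criminal history: 10 prior points → Category C (6-11).
Level 10 falls in the 9-10 band.
Grid: Level 9-10 × Category C = 990-1170 days.
Probation check: level 10 ≤ 10 and category C > B → not eligible.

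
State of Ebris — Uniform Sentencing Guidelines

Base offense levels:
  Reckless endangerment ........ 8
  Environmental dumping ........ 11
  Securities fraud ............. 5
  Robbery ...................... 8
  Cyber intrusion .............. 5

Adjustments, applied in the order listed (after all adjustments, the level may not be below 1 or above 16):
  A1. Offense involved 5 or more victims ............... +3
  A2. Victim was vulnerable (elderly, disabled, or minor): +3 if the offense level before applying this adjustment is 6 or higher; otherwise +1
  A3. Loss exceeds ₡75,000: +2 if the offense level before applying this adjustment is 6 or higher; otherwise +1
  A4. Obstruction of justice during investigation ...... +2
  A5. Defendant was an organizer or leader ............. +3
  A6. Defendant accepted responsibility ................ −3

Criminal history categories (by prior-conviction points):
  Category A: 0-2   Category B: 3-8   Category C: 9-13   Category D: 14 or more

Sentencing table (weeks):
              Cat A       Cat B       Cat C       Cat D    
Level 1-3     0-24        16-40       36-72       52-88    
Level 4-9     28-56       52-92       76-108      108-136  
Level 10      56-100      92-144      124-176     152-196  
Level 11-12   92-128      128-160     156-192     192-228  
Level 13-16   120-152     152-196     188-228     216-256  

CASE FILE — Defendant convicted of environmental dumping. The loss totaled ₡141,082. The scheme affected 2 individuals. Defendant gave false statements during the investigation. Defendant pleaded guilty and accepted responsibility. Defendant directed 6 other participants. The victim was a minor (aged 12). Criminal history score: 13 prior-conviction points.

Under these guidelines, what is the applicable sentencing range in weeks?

Base offense level for environmental dumping: 11.
A2 applies (level before this adjustment is 11 ≥ 6, so +3): 11 + 3 = 14.
A3 applies (level before this adjustment is 14 ≥ 6, so +2): 14 + 2 = 16.
A4 applies: 16 + 2 = 18.
A5 applies: 18 + 3 = 21.
A6 applies: 21 − 3 = 18.
Level 18 exceeds the maximum of 16; capped at 16.
Final offense level: 16.
Criminal history: 13 prior points → Category C (9-13).
Level 16 falls in the 13-16 band.
Grid: Level 13-16 × Category C = 188-228 weeks.

188-228 weeks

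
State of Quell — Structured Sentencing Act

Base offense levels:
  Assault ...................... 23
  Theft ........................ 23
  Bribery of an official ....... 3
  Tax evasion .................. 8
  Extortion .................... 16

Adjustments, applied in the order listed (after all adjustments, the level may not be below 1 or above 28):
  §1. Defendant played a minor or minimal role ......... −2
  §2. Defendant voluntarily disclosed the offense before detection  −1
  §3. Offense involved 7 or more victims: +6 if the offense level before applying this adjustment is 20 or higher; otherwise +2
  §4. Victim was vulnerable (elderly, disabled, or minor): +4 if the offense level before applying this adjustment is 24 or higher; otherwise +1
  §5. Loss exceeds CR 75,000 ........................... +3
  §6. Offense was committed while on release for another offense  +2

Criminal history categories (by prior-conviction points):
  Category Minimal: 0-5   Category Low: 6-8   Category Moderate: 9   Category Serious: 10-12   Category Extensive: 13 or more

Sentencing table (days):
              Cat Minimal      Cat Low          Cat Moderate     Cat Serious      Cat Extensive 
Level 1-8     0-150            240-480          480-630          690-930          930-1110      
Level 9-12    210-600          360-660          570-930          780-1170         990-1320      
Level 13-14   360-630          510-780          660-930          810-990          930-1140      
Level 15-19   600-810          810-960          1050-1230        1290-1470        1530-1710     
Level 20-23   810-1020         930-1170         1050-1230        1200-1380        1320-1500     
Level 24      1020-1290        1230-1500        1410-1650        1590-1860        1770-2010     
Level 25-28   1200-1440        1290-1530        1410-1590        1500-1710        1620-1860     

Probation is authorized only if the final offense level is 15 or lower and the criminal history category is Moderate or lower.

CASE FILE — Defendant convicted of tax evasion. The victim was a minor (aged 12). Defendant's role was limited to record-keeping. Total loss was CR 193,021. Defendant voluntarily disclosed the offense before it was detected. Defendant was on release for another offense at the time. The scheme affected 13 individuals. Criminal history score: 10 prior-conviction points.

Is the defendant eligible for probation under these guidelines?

Base offense level for tax evasion: 8.
§1 applies: 8 − 2 = 6.
§2 applies: 6 − 1 = 5.
§3 applies (level before this adjustment is 5 < 20, so +2): 5 + 2 = 7.
§4 applies (level before this adjustment is 7 < 24, so +1): 7 + 1 = 8.
§5 applies: 8 + 3 = 11.
§6 applies: 11 + 2 = 13.
Final offense level: 13.
Criminal history: 10 prior points → Category Serious (10-12).
Level 13 falls in the 13-14 band.
Grid: Level 13-14 × Category Serious = 810-990 days.
Probation check: level 13 ≤ 15 and category Serious > Moderate → not eligible.

No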